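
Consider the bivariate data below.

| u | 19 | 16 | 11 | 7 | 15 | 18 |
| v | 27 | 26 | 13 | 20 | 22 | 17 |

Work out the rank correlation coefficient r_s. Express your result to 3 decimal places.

Rank u: 6, 4, 2, 1, 3, 5
Rank v: 6, 5, 1, 3, 4, 2
d = rank(u) − rank(v): 0, -1, 1, -2, -1, 3; Σd² = 16
ρ = 1 − 6Σd² / [n(n²−1)] = 1 − 6×16 / (6×35) = 1 − 96/210 ≈ 0.543

0.543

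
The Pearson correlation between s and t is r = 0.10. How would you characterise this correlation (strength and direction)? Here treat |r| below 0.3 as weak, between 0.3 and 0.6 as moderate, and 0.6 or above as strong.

r = 0.10 > 0 so the relationship is positive.
|r| = 0.10, which falls in the weak range.

weak positive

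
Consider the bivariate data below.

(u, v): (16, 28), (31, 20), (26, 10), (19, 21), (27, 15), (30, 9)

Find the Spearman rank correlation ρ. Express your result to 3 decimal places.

-0.600

Rank u: 1, 6, 3, 2, 4, 5
Rank v: 6, 4, 2, 5, 3, 1
d = rank(u) − rank(v): -5, 2, 1, -3, 1, 4; Σd² = 56
ρ = 1 − 6Σd² / [n(n²−1)] = 1 − 6×56 / (6×35) = 1 − 336/210 ≈ -0.600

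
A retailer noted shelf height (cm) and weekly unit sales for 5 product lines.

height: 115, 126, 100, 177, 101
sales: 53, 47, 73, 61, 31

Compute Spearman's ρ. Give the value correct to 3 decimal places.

-0.100

Rank height: 3, 4, 1, 5, 2
Rank sales: 3, 2, 5, 4, 1
d = rank(height) − rank(sales): 0, 2, -4, 1, 1; Σd² = 22
ρ = 1 − 6Σd² / [n(n²−1)] = 1 − 6×22 / (5×24) = 1 − 132/120 ≈ -0.100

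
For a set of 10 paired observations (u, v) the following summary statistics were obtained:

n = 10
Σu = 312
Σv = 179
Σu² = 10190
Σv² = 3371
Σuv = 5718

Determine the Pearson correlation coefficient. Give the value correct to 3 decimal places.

r = (nΣuv − ΣuΣv) / √[(nΣu² − (Σu)²)(nΣv² − (Σv)²)]
Numerator: 10×5718 − 312×179 = 1332
Denominator: √[(101900 − 97344)(33710 − 32041)] = √[4556 × 1669] = 2757.5286
r = 1332 / 2757.5286 ≈ 0.483

0.483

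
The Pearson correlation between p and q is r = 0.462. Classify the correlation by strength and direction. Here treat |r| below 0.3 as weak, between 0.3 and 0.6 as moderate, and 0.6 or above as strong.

r = 0.462 > 0 so the relationship is positive.
|r| = 0.462, which falls in the moderate range.

moderate positive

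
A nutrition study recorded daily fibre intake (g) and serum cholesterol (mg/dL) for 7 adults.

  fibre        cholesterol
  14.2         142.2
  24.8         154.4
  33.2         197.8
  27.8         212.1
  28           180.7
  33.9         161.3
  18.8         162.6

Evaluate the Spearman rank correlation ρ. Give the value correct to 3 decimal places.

0.464

Rank fibre: 1, 3, 6, 4, 5, 7, 2
Rank cholesterol: 1, 2, 6, 7, 5, 3, 4
d = rank(fibre) − rank(cholesterol): 0, 1, 0, -3, 0, 4, -2; Σd² = 30
ρ = 1 − 6Σd² / [n(n²−1)] = 1 − 6×30 / (7×48) = 1 − 180/336 ≈ 0.464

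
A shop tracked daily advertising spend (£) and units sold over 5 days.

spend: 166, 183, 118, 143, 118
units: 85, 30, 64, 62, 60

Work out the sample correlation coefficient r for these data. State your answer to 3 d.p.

-0.320

n = 5, Σx = 728, Σy = 301, Σx² = 109342, Σy² = 19665, Σxy = 43098
nΣxy − ΣxΣy = 215490 − 219128 = -3638
nΣx² − (Σx)² = 546710 − 529984 = 16726; nΣy² − (Σy)² = 98325 − 90601 = 7724
r = -3638 / √(16726 × 7724) = -3638 / 11366.2493 ≈ -0.320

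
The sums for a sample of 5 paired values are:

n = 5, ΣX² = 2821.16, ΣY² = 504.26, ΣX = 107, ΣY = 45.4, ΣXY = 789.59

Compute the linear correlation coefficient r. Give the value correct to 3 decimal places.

-0.823

r = (nΣXY − ΣXΣY) / √[(nΣX² − (ΣX)²)(nΣY² − (ΣY)²)]
Numerator: 5×789.59 − 107×45.4 = -909.85
Denominator: √[(14105.8 − 11449)(2521.3 − 2061.16)] = √[2656.8 × 460.14] = 1105.6672
r = -909.85 / 1105.6672 ≈ -0.823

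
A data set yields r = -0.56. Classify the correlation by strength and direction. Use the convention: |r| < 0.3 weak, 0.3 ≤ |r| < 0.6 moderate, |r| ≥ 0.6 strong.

moderate negative

r = -0.56 < 0 so the relationship is negative.
|r| = 0.56, which falls in the moderate range.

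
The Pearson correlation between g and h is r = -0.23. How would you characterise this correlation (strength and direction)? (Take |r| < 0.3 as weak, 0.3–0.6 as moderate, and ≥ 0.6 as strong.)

weak negative

r = -0.23 < 0 so the relationship is negative.
|r| = 0.23, which falls in the weak range.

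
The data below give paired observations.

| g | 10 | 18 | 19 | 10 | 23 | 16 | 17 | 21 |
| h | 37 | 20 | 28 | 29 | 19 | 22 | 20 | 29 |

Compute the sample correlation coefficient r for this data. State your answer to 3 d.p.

-0.611

n = 8, Σg = 134, Σh = 204, Σg² = 2400, Σh² = 5480, Σgh = 3290
nΣgh − ΣgΣh = 26320 − 27336 = -1016
nΣg² − (Σg)² = 19200 − 17956 = 1244; nΣh² − (Σh)² = 43840 − 41616 = 2224
r = -1016 / √(1244 × 2224) = -1016 / 1663.3268 ≈ -0.611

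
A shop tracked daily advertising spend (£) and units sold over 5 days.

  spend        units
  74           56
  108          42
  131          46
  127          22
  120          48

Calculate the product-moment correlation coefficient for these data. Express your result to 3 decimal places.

n = 5, Σx = 560, Σy = 214, Σx² = 64830, Σy² = 9804, Σxy = 23260
nΣxy − ΣxΣy = 116300 − 119840 = -3540
nΣx² − (Σx)² = 324150 − 313600 = 10550; nΣy² − (Σy)² = 49020 − 45796 = 3224
r = -3540 / √(10550 × 3224) = -3540 / 5832.0837 ≈ -0.607

-0.607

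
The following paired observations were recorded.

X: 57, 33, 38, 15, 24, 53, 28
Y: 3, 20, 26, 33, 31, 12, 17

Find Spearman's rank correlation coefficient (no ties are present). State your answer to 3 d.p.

Rank X: 7, 4, 5, 1, 2, 6, 3
Rank Y: 1, 4, 5, 7, 6, 2, 3
d = rank(X) − rank(Y): 6, 0, 0, -6, -4, 4, 0; Σd² = 104
ρ = 1 − 6Σd² / [n(n²−1)] = 1 − 6×104 / (7×48) = 1 − 624/336 ≈ -0.857

-0.857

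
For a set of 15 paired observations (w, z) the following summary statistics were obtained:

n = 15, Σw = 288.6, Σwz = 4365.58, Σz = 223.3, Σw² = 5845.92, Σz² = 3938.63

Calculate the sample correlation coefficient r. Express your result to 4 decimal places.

r = (nΣwz − ΣwΣz) / √[(nΣw² − (Σw)²)(nΣz² − (Σz)²)]
Numerator: 15×4365.58 − 288.6×223.3 = 1039.32
Denominator: √[(87688.8 − 83289.96)(59079.45 − 49862.89)] = √[4398.84 × 9216.56] = 6367.2736
r = 1039.32 / 6367.2736 ≈ 0.1632

0.1632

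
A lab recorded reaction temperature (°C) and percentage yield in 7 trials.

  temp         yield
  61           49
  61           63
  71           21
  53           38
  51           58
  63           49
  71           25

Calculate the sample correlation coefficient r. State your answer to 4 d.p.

-0.6674

n = 7, Σx = 431, Σy = 303, Σx² = 26903, Σy² = 14645, Σxy = 18157
nΣxy − ΣxΣy = 127099 − 130593 = -3494
nΣx² − (Σx)² = 188321 − 185761 = 2560; nΣy² − (Σy)² = 102515 − 91809 = 10706
r = -3494 / √(2560 × 10706) = -3494 / 5235.2039 ≈ -0.6674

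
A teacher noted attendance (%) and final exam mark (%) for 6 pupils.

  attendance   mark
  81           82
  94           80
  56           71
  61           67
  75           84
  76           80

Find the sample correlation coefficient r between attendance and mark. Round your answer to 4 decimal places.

0.7465

n = 6, Σx = 443, Σy = 464, Σx² = 33655, Σy² = 36110, Σxy = 34605
nΣxy − ΣxΣy = 207630 − 205552 = 2078
nΣx² − (Σx)² = 201930 − 196249 = 5681; nΣy² − (Σy)² = 216660 − 215296 = 1364
r = 2078 / √(5681 × 1364) = 2078 / 2783.6817 ≈ 0.7465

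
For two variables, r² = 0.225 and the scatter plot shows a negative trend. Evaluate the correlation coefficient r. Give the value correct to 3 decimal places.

-0.474

|r| = √0.225 = 0.474
The association is negative, so r = −0.474.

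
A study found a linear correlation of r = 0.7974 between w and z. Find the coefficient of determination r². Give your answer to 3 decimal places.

r² = (0.7974)² = 0.636

0.636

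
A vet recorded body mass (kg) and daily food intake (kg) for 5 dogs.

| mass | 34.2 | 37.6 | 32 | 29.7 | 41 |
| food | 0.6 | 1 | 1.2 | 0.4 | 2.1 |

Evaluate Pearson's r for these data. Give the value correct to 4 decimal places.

n = 5, Σx = 174.5, Σy = 5.3, Σx² = 6170.49, Σy² = 7.37, Σxy = 194.5
nΣxy − ΣxΣy = 972.5 − 924.85 = 47.65
nΣx² − (Σx)² = 30852.45 − 30450.25 = 402.2; nΣy² − (Σy)² = 36.85 − 28.09 = 8.76
r = 47.65 / √(402.2 × 8.76) = 47.65 / 59.3572 ≈ 0.8028

0.8028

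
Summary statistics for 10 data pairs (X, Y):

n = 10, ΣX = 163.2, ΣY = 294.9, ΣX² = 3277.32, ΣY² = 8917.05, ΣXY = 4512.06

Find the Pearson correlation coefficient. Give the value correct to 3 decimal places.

-0.817

r = (nΣXY − ΣXΣY) / √[(nΣX² − (ΣX)²)(nΣY² − (ΣY)²)]
Numerator: 10×4512.06 − 163.2×294.9 = -3007.08
Denominator: √[(32773.2 − 26634.24)(89170.5 − 86966.01)] = √[6138.96 × 2204.49] = 3678.7601
r = -3007.08 / 3678.7601 ≈ -0.817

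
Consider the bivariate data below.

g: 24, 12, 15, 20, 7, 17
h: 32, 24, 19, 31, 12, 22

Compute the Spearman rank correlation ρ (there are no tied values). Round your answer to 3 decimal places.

Rank g: 6, 2, 3, 5, 1, 4
Rank h: 6, 4, 2, 5, 1, 3
d = rank(g) − rank(h): 0, -2, 1, 0, 0, 1; Σd² = 6
ρ = 1 − 6Σd² / [n(n²−1)] = 1 − 6×6 / (6×35) = 1 − 36/210 ≈ 0.829

0.829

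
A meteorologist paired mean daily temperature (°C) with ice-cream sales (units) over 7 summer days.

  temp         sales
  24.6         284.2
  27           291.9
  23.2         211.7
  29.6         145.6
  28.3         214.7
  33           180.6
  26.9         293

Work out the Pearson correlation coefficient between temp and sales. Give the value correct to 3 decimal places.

-0.532

n = 7, Σx = 192.6, Σy = 1621.7, Σx² = 5362.06, Σy² = 396552.95, Σxy = 44011.33
nΣxy − ΣxΣy = 308079.31 − 312339.42 = -4260.11
nΣx² − (Σx)² = 37534.42 − 37094.76 = 439.66; nΣy² − (Σy)² = 2775870.65 − 2629910.89 = 145959.76
r = -4260.11 / √(439.66 × 145959.76) = -4260.11 / 8010.7845 ≈ -0.532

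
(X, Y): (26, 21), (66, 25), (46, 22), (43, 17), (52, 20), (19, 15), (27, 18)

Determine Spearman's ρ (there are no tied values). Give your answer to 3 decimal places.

0.679

Rank X: 2, 7, 5, 4, 6, 1, 3
Rank Y: 5, 7, 6, 2, 4, 1, 3
d = rank(X) − rank(Y): -3, 0, -1, 2, 2, 0, 0; Σd² = 18
ρ = 1 − 6Σd² / [n(n²−1)] = 1 − 6×18 / (7×48) = 1 − 108/336 ≈ 0.679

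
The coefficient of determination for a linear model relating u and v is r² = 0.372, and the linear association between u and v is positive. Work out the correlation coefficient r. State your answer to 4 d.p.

0.6099

|r| = √0.372 = 0.6099
The association is positive, so r = 0.6099.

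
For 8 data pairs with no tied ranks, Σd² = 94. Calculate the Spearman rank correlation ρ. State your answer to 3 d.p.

ρ = 1 − 6Σd² / [n(n²−1)] = 1 − 6×94 / (8×63)
  = 1 − 564/504 = 1 − 1.1190 ≈ -0.119

-0.119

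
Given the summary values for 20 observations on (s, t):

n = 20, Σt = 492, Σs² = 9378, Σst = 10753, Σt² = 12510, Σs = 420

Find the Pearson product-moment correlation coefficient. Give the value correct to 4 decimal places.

r = (nΣst − ΣsΣt) / √[(nΣs² − (Σs)²)(nΣt² − (Σt)²)]
Numerator: 20×10753 − 420×492 = 8420
Denominator: √[(187560 − 176400)(250200 − 242064)] = √[11160 × 8136] = 9528.7859
r = 8420 / 9528.7859 ≈ 0.8836

0.8836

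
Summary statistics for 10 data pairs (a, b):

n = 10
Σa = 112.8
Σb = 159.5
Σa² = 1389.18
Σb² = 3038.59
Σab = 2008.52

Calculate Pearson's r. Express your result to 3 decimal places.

r = (nΣab − ΣaΣb) / √[(nΣa² − (Σa)²)(nΣb² − (Σb)²)]
Numerator: 10×2008.52 − 112.8×159.5 = 2093.6
Denominator: √[(13891.8 − 12723.84)(30385.9 − 25440.25)] = √[1167.96 × 4945.65] = 2403.3979
r = 2093.6 / 2403.3979 ≈ 0.871

0.871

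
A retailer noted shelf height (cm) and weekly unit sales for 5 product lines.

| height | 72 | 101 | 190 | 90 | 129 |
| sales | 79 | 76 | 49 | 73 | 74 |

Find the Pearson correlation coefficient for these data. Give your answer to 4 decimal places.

n = 5, Σx = 582, Σy = 351, Σx² = 76226, Σy² = 25223, Σxy = 38790
nΣxy − ΣxΣy = 193950 − 204282 = -10332
nΣx² − (Σx)² = 381130 − 338724 = 42406; nΣy² − (Σy)² = 126115 − 123201 = 2914
r = -10332 / √(42406 × 2914) = -10332 / 11116.2531 ≈ -0.9294

-0.9294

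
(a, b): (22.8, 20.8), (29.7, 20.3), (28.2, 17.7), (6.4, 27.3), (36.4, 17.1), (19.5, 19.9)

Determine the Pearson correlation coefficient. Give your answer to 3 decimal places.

n = 6, Σa = 143, Σb = 123.1, Σa² = 3943.34, Σb² = 2591.73, Σab = 2761.5
nΣab − ΣaΣb = 16569 − 17603.3 = -1034.3
nΣa² − (Σa)² = 23660.04 − 20449 = 3211.04; nΣb² − (Σb)² = 15550.38 − 15153.61 = 396.77
r = -1034.3 / √(3211.04 × 396.77) = -1034.3 / 1128.7357 ≈ -0.916

-0.916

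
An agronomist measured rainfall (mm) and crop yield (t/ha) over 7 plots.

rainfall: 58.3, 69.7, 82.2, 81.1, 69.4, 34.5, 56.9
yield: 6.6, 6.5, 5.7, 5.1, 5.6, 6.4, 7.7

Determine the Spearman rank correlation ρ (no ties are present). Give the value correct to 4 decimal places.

-0.5714

Rank rainfall: 3, 5, 7, 6, 4, 1, 2
Rank yield: 6, 5, 3, 1, 2, 4, 7
d = rank(rainfall) − rank(yield): -3, 0, 4, 5, 2, -3, -5; Σd² = 88
ρ = 1 − 6Σd² / [n(n²−1)] = 1 − 6×88 / (7×48) = 1 − 528/336 ≈ -0.5714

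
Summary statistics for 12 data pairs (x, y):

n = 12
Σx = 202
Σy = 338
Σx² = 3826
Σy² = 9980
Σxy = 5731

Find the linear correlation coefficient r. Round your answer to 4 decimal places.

r = (nΣxy − ΣxΣy) / √[(nΣx² − (Σx)²)(nΣy² − (Σy)²)]
Numerator: 12×5731 − 202×338 = 496
Denominator: √[(45912 − 40804)(119760 − 114244)] = √[5108 × 5516] = 5308.0814
r = 496 / 5308.0814 ≈ 0.0934

0.0934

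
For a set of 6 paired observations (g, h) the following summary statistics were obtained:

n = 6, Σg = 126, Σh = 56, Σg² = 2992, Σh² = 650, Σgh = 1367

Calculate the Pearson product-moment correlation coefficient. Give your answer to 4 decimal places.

0.9100

r = (nΣgh − ΣgΣh) / √[(nΣg² − (Σg)²)(nΣh² − (Σh)²)]
Numerator: 6×1367 − 126×56 = 1146
Denominator: √[(17952 − 15876)(3900 − 3136)] = √[2076 × 764] = 1259.3903
r = 1146 / 1259.3903 ≈ 0.9100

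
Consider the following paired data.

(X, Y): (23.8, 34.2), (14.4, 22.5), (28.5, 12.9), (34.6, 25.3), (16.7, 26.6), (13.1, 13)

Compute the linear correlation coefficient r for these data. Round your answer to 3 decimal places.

n = 6, ΣX = 131.1, ΣY = 134.5, ΣX² = 3233.71, ΣY² = 3358.95, ΣXY = 2995.51
nΣXY − ΣXΣY = 17973.06 − 17632.95 = 340.11
nΣX² − (ΣX)² = 19402.26 − 17187.21 = 2215.05; nΣY² − (ΣY)² = 20153.7 − 18090.25 = 2063.45
r = 340.11 / √(2215.05 × 2063.45) = 340.11 / 2137.9067 ≈ 0.159

0.159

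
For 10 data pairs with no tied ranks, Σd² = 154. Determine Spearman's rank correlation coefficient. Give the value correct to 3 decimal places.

0.067

ρ = 1 − 6Σd² / [n(n²−1)] = 1 − 6×154 / (10×99)
  = 1 − 924/990 = 1 − 0.9333 ≈ 0.067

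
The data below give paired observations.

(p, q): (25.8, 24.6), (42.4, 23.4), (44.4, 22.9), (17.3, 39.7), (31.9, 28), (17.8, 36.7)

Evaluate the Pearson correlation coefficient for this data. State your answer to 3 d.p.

-0.869

n = 6, Σp = 179.6, Σq = 175.3, Σp² = 6068.5, Σq² = 5384.11, Σpq = 4876.87
nΣpq − ΣpΣq = 29261.22 − 31483.88 = -2222.66
nΣp² − (Σp)² = 36411 − 32256.16 = 4154.84; nΣq² − (Σq)² = 32304.66 − 30730.09 = 1574.57
r = -2222.66 / √(4154.84 × 1574.57) = -2222.66 / 2557.7503 ≈ -0.869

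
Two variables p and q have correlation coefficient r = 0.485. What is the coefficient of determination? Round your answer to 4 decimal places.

r² = (0.485)² = 0.2352

0.2352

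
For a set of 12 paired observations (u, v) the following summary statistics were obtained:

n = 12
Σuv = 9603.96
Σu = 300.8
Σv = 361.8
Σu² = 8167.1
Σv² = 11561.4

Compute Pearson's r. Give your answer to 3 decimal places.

r = (nΣuv − ΣuΣv) / √[(nΣu² − (Σu)²)(nΣv² − (Σv)²)]
Numerator: 12×9603.96 − 300.8×361.8 = 6418.08
Denominator: √[(98005.2 − 90480.64)(138736.8 − 130899.24)] = √[7524.56 × 7837.56] = 7679.4655
r = 6418.08 / 7679.4655 ≈ 0.836

0.836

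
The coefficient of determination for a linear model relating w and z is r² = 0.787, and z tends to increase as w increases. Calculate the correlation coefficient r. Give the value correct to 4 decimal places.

|r| = √0.787 = 0.8871
The association is positive, so r = 0.8871.

0.8871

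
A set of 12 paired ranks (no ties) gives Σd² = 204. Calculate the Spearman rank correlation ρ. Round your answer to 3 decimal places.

ρ = 1 − 6Σd² / [n(n²−1)] = 1 − 6×204 / (12×143)
  = 1 − 1224/1716 = 1 − 0.7133 ≈ 0.287

0.287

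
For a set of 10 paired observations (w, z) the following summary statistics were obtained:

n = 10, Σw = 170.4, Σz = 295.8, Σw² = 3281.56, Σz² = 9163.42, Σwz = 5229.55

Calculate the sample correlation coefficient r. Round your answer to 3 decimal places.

0.478

r = (nΣwz − ΣwΣz) / √[(nΣw² − (Σw)²)(nΣz² − (Σz)²)]
Numerator: 10×5229.55 − 170.4×295.8 = 1891.18
Denominator: √[(32815.6 − 29036.16)(91634.2 − 87497.64)] = √[3779.44 × 4136.56] = 3953.9702
r = 1891.18 / 3953.9702 ≈ 0.478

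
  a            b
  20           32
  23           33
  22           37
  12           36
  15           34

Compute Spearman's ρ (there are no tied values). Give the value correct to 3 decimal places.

Rank a: 3, 5, 4, 1, 2
Rank b: 1, 2, 5, 4, 3
d = rank(a) − rank(b): 2, 3, -1, -3, -1; Σd² = 24
ρ = 1 − 6Σd² / [n(n²−1)] = 1 − 6×24 / (5×24) = 1 − 144/120 ≈ -0.200

-0.200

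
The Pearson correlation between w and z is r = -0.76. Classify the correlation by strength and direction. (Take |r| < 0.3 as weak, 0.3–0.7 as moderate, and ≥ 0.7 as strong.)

strong negative

r = -0.76 < 0 so the relationship is negative.
|r| = 0.76, which falls in the strong range.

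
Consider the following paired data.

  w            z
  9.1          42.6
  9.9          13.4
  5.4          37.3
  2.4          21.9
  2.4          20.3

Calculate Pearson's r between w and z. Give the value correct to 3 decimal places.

n = 5, Σw = 29.2, Σz = 135.5, Σw² = 221.5, Σz² = 4277.31, Σwz = 823.02
nΣwz − ΣwΣz = 4115.1 − 3956.6 = 158.5
nΣw² − (Σw)² = 1107.5 − 852.64 = 254.86; nΣz² − (Σz)² = 21386.55 − 18360.25 = 3026.3
r = 158.5 / √(254.86 × 3026.3) = 158.5 / 878.2271 ≈ 0.180

0.180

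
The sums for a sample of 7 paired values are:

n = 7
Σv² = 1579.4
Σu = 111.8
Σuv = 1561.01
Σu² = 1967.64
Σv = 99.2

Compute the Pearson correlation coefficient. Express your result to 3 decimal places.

r = (nΣuv − ΣuΣv) / √[(nΣu² − (Σu)²)(nΣv² − (Σv)²)]
Numerator: 7×1561.01 − 111.8×99.2 = -163.49
Denominator: √[(13773.48 − 12499.24)(11055.8 − 9840.64)] = √[1274.24 × 1215.16] = 1244.3494
r = -163.49 / 1244.3494 ≈ -0.131

-0.131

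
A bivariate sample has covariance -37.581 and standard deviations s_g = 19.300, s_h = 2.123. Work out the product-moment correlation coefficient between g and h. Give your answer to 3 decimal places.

r = Cov(g,h) / (s_g · s_h) = -37.581 / (19.300 × 2.123)
  = -37.581 / 40.9739 ≈ -0.917

-0.917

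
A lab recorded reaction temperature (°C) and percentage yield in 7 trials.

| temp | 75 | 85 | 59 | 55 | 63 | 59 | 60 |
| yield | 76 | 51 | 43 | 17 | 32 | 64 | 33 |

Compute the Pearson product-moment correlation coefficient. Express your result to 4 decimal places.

0.5286

n = 7, Σx = 456, Σy = 316, Σx² = 30406, Σy² = 16724, Σxy = 21279
nΣxy − ΣxΣy = 148953 − 144096 = 4857
nΣx² − (Σx)² = 212842 − 207936 = 4906; nΣy² − (Σy)² = 117068 − 99856 = 17212
r = 4857 / √(4906 × 17212) = 4857 / 9189.2367 ≈ 0.5286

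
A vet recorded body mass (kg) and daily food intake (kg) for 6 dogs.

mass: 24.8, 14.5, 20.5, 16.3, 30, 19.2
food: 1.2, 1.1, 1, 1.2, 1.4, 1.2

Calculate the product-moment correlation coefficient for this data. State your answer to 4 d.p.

n = 6, Σx = 125.3, Σy = 7.1, Σx² = 2779.87, Σy² = 8.49, Σxy = 150.81
nΣxy − ΣxΣy = 904.86 − 889.63 = 15.23
nΣx² − (Σx)² = 16679.22 − 15700.09 = 979.13; nΣy² − (Σy)² = 50.94 − 50.41 = 0.53
r = 15.23 / √(979.13 × 0.53) = 15.23 / 22.7802 ≈ 0.6686

0.6686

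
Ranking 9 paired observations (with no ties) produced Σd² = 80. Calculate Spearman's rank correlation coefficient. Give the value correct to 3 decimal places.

0.333

ρ = 1 − 6Σd² / [n(n²−1)] = 1 − 6×80 / (9×80)
  = 1 − 480/720 = 1 − 0.6667 ≈ 0.333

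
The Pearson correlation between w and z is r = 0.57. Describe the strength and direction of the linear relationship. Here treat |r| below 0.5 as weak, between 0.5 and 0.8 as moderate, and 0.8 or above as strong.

moderate positive

r = 0.57 > 0 so the relationship is positive.
|r| = 0.57, which falls in the moderate range.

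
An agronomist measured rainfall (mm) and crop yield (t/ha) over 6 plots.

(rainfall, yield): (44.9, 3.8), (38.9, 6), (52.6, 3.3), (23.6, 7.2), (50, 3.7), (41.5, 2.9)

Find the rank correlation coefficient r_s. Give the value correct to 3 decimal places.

Rank rainfall: 4, 2, 6, 1, 5, 3
Rank yield: 4, 5, 2, 6, 3, 1
d = rank(rainfall) − rank(yield): 0, -3, 4, -5, 2, 2; Σd² = 58
ρ = 1 − 6Σd² / [n(n²−1)] = 1 − 6×58 / (6×35) = 1 − 348/210 ≈ -0.657

-0.657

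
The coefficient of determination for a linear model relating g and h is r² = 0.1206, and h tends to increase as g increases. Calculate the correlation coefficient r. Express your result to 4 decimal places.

0.3473

|r| = √0.1206 = 0.3473
The association is positive, so r = 0.3473.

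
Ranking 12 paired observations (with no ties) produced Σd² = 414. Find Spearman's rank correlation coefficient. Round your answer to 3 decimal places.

-0.448

ρ = 1 − 6Σd² / [n(n²−1)] = 1 − 6×414 / (12×143)
  = 1 − 2484/1716 = 1 − 1.4476 ≈ -0.448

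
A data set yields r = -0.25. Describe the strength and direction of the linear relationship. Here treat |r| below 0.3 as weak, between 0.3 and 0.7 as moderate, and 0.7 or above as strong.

r = -0.25 < 0 so the relationship is negative.
|r| = 0.25, which falls in the weak range.

weak negative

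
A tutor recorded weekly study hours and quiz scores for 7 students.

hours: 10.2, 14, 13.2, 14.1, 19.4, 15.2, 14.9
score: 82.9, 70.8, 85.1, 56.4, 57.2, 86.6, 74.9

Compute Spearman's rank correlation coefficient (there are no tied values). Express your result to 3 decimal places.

-0.214

Rank hours: 1, 3, 2, 4, 7, 6, 5
Rank score: 5, 3, 6, 1, 2, 7, 4
d = rank(hours) − rank(score): -4, 0, -4, 3, 5, -1, 1; Σd² = 68
ρ = 1 − 6Σd² / [n(n²−1)] = 1 − 6×68 / (7×48) = 1 − 408/336 ≈ -0.214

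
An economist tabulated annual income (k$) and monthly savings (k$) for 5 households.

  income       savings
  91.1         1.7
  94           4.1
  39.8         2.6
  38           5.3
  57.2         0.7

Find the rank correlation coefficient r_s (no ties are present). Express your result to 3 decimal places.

Rank income: 4, 5, 2, 1, 3
Rank savings: 2, 4, 3, 5, 1
d = rank(income) − rank(savings): 2, 1, -1, -4, 2; Σd² = 26
ρ = 1 − 6Σd² / [n(n²−1)] = 1 − 6×26 / (5×24) = 1 − 156/120 ≈ -0.300

-0.300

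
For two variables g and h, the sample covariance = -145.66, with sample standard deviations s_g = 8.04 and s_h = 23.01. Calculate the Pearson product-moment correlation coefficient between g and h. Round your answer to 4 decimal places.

-0.7873

r = Cov(g,h) / (s_g · s_h) = -145.66 / (8.04 × 23.01)
  = -145.66 / 185.0004 ≈ -0.7873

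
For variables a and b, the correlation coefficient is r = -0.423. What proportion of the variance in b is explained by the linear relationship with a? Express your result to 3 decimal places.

r² = (-0.423)² = 0.179

0.179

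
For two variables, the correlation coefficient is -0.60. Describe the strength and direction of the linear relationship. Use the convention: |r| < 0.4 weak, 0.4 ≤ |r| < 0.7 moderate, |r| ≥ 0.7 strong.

r = -0.60 < 0 so the relationship is negative.
|r| = 0.60, which falls in the moderate range.

moderate negative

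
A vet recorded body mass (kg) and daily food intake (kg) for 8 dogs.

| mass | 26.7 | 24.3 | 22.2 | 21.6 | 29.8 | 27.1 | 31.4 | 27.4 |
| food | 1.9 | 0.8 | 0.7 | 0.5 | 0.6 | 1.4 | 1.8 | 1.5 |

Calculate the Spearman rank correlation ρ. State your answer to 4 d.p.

0.4762

Rank mass: 4, 3, 2, 1, 7, 5, 8, 6
Rank food: 8, 4, 3, 1, 2, 5, 7, 6
d = rank(mass) − rank(food): -4, -1, -1, 0, 5, 0, 1, 0; Σd² = 44
ρ = 1 − 6Σd² / [n(n²−1)] = 1 − 6×44 / (8×63) = 1 − 264/504 ≈ 0.4762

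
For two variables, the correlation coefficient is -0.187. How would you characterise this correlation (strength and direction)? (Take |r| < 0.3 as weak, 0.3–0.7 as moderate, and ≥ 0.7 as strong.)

weak negative

r = -0.187 < 0 so the relationship is negative.
|r| = 0.187, which falls in the weak range.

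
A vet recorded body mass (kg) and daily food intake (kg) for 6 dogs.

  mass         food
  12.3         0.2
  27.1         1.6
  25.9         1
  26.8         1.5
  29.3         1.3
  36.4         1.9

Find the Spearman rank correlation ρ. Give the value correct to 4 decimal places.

Rank mass: 1, 4, 2, 3, 5, 6
Rank food: 1, 5, 2, 4, 3, 6
d = rank(mass) − rank(food): 0, -1, 0, -1, 2, 0; Σd² = 6
ρ = 1 − 6Σd² / [n(n²−1)] = 1 − 6×6 / (6×35) = 1 − 36/210 ≈ 0.8286

0.8286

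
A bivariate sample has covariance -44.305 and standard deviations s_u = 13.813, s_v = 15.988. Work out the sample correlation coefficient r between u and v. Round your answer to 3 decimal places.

r = Cov(u,v) / (s_u · s_v) = -44.305 / (13.813 × 15.988)
  = -44.305 / 220.8422 ≈ -0.201

-0.201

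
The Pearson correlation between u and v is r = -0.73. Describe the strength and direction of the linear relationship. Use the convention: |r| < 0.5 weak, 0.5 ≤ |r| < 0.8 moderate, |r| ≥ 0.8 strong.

r = -0.73 < 0 so the relationship is negative.
|r| = 0.73, which falls in the moderate range.

moderate negative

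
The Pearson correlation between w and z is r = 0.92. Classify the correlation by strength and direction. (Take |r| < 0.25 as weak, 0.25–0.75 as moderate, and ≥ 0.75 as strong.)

r = 0.92 > 0 so the relationship is positive.
|r| = 0.92, which falls in the strong range.

strong positive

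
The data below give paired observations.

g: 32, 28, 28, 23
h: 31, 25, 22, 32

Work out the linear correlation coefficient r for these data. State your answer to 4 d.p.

-0.1603

n = 4, Σg = 111, Σh = 110, Σg² = 3121, Σh² = 3094, Σgh = 3044
nΣgh − ΣgΣh = 12176 − 12210 = -34
nΣg² − (Σg)² = 12484 − 12321 = 163; nΣh² − (Σh)² = 12376 − 12100 = 276
r = -34 / √(163 × 276) = -34 / 212.1037 ≈ -0.1603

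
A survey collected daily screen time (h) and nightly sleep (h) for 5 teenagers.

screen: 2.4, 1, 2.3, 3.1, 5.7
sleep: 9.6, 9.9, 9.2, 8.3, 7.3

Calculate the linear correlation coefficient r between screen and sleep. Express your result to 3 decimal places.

-0.954

n = 5, Σx = 14.5, Σy = 44.3, Σx² = 54.15, Σy² = 396.99, Σxy = 121.44
nΣxy − ΣxΣy = 607.2 − 642.35 = -35.15
nΣx² − (Σx)² = 270.75 − 210.25 = 60.5; nΣy² − (Σy)² = 1984.95 − 1962.49 = 22.46
r = -35.15 / √(60.5 × 22.46) = -35.15 / 36.8623 ≈ -0.954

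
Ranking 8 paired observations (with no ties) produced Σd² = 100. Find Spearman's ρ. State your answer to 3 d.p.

-0.190

ρ = 1 − 6Σd² / [n(n²−1)] = 1 − 6×100 / (8×63)
  = 1 − 600/504 = 1 − 1.1905 ≈ -0.190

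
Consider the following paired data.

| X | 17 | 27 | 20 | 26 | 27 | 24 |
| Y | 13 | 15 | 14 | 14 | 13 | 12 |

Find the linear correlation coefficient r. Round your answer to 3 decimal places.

n = 6, ΣX = 141, ΣY = 81, ΣX² = 3399, ΣY² = 1099, ΣXY = 1909
nΣXY − ΣXΣY = 11454 − 11421 = 33
nΣX² − (ΣX)² = 20394 − 19881 = 513; nΣY² − (ΣY)² = 6594 − 6561 = 33
r = 33 / √(513 × 33) = 33 / 130.1115 ≈ 0.254

0.254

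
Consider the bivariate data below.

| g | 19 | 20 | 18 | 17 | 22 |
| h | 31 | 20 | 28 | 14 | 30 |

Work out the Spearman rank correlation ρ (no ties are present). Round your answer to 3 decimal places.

0.500

Rank g: 3, 4, 2, 1, 5
Rank h: 5, 2, 3, 1, 4
d = rank(g) − rank(h): -2, 2, -1, 0, 1; Σd² = 10
ρ = 1 − 6Σd² / [n(n²−1)] = 1 − 6×10 / (5×24) = 1 − 60/120 ≈ 0.500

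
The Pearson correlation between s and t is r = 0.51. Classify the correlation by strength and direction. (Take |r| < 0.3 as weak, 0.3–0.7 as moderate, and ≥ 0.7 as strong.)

moderate positive

r = 0.51 > 0 so the relationship is positive.
|r| = 0.51, which falls in the moderate range.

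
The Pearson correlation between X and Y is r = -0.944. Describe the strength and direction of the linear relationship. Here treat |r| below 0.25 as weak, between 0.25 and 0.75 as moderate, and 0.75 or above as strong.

r = -0.944 < 0 so the relationship is negative.
|r| = 0.944, which falls in the strong range.

strong negative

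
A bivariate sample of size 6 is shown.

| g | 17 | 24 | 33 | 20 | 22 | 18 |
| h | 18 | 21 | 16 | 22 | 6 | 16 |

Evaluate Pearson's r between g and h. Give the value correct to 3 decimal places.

n = 6, Σg = 134, Σh = 99, Σg² = 3162, Σh² = 1797, Σgh = 2198
nΣgh − ΣgΣh = 13188 − 13266 = -78
nΣg² − (Σg)² = 18972 − 17956 = 1016; nΣh² − (Σh)² = 10782 − 9801 = 981
r = -78 / √(1016 × 981) = -78 / 998.3466 ≈ -0.078

-0.078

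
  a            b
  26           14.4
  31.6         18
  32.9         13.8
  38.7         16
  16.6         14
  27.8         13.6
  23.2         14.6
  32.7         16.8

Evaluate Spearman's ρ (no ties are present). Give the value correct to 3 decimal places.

Rank a: 3, 5, 7, 8, 1, 4, 2, 6
Rank b: 4, 8, 2, 6, 3, 1, 5, 7
d = rank(a) − rank(b): -1, -3, 5, 2, -2, 3, -3, -1; Σd² = 62
ρ = 1 − 6Σd² / [n(n²−1)] = 1 − 6×62 / (8×63) = 1 − 372/504 ≈ 0.262

0.262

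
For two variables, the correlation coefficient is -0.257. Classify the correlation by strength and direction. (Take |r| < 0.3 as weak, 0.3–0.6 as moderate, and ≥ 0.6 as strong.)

weak negative

r = -0.257 < 0 so the relationship is negative.
|r| = 0.257, which falls in the weak range.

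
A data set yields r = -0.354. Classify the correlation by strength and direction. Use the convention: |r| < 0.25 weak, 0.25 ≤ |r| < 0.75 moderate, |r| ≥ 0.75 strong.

moderate negative

r = -0.354 < 0 so the relationship is negative.
|r| = 0.354, which falls in the moderate range.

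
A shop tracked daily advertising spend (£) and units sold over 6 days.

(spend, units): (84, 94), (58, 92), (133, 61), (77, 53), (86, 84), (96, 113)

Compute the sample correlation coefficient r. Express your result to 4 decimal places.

n = 6, Σx = 534, Σy = 497, Σx² = 50650, Σy² = 43655, Σxy = 43498
nΣxy − ΣxΣy = 260988 − 265398 = -4410
nΣx² − (Σx)² = 303900 − 285156 = 18744; nΣy² − (Σy)² = 261930 − 247009 = 14921
r = -4410 / √(18744 × 14921) = -4410 / 16723.6128 ≈ -0.2637

-0.2637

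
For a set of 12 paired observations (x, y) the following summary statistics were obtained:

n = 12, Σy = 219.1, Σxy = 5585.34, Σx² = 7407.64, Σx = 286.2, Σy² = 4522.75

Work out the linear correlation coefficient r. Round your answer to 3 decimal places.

r = (nΣxy − ΣxΣy) / √[(nΣx² − (Σx)²)(nΣy² − (Σy)²)]
Numerator: 12×5585.34 − 286.2×219.1 = 4317.66
Denominator: √[(88891.68 − 81910.44)(54273 − 48004.81)] = √[6981.24 × 6268.19] = 6615.1144
r = 4317.66 / 6615.1144 ≈ 0.653

0.653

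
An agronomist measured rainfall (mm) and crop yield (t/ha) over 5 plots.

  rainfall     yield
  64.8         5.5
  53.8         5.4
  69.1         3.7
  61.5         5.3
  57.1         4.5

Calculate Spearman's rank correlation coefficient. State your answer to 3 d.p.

Rank rainfall: 4, 1, 5, 3, 2
Rank yield: 5, 4, 1, 3, 2
d = rank(rainfall) − rank(yield): -1, -3, 4, 0, 0; Σd² = 26
ρ = 1 − 6Σd² / [n(n²−1)] = 1 − 6×26 / (5×24) = 1 − 156/120 ≈ -0.300

-0.300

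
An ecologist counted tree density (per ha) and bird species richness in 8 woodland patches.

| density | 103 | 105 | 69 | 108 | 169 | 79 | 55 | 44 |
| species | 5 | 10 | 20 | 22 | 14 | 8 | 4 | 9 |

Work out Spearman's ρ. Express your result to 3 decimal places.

0.500

Rank density: 5, 6, 3, 7, 8, 4, 2, 1
Rank species: 2, 5, 7, 8, 6, 3, 1, 4
d = rank(density) − rank(species): 3, 1, -4, -1, 2, 1, 1, -3; Σd² = 42
ρ = 1 − 6Σd² / [n(n²−1)] = 1 − 6×42 / (8×63) = 1 − 252/504 ≈ 0.500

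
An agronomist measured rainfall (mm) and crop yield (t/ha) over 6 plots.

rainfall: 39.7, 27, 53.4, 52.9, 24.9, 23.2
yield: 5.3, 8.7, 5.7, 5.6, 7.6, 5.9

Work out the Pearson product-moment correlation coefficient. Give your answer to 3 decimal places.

-0.609

n = 6, Σx = 221.1, Σy = 38.8, Σx² = 9113.31, Σy² = 260.2, Σxy = 1372.05
nΣxy − ΣxΣy = 8232.3 − 8578.68 = -346.38
nΣx² − (Σx)² = 54679.86 − 48885.21 = 5794.65; nΣy² − (Σy)² = 1561.2 − 1505.44 = 55.76
r = -346.38 / √(5794.65 × 55.76) = -346.38 / 568.4274 ≈ -0.609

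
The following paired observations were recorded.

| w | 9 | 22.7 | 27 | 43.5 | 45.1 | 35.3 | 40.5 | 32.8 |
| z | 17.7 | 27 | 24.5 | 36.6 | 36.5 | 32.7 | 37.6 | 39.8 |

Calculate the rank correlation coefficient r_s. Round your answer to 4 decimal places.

Rank w: 1, 2, 3, 7, 8, 5, 6, 4
Rank z: 1, 3, 2, 6, 5, 4, 7, 8
d = rank(w) − rank(z): 0, -1, 1, 1, 3, 1, -1, -4; Σd² = 30
ρ = 1 − 6Σd² / [n(n²−1)] = 1 − 6×30 / (8×63) = 1 − 180/504 ≈ 0.6429

0.6429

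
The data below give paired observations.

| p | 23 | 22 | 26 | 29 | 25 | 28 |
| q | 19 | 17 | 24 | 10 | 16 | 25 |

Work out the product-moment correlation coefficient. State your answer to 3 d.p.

n = 6, Σp = 153, Σq = 111, Σp² = 3939, Σq² = 2207, Σpq = 2825
nΣpq − ΣpΣq = 16950 − 16983 = -33
nΣp² − (Σp)² = 23634 − 23409 = 225; nΣq² − (Σq)² = 13242 − 12321 = 921
r = -33 / √(225 × 921) = -33 / 455.2197 ≈ -0.072

-0.072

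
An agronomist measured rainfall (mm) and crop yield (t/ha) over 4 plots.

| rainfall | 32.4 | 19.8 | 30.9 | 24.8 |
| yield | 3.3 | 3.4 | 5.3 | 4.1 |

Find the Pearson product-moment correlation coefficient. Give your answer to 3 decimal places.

n = 4, Σx = 107.9, Σy = 16.1, Σx² = 3011.65, Σy² = 67.35, Σxy = 439.69
nΣxy − ΣxΣy = 1758.76 − 1737.19 = 21.57
nΣx² − (Σx)² = 12046.6 − 11642.41 = 404.19; nΣy² − (Σy)² = 269.4 − 259.21 = 10.19
r = 21.57 / √(404.19 × 10.19) = 21.57 / 64.1771 ≈ 0.336

0.336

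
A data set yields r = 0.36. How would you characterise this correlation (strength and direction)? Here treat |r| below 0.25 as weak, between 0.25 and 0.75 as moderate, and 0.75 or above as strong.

moderate positive

r = 0.36 > 0 so the relationship is positive.
|r| = 0.36, which falls in the moderate range.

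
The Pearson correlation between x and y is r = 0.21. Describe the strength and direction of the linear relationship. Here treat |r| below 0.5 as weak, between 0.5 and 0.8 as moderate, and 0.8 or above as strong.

weak positive

r = 0.21 > 0 so the relationship is positive.
|r| = 0.21, which falls in the weak range.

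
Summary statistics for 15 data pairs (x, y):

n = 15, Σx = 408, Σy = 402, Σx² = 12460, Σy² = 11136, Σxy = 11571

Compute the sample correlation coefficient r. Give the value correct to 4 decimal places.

r = (nΣxy − ΣxΣy) / √[(nΣx² − (Σx)²)(nΣy² − (Σy)²)]
Numerator: 15×11571 − 408×402 = 9549
Denominator: √[(186900 − 166464)(167040 − 161604)] = √[20436 × 5436] = 10539.9287
r = 9549 / 10539.9287 ≈ 0.9060

0.9060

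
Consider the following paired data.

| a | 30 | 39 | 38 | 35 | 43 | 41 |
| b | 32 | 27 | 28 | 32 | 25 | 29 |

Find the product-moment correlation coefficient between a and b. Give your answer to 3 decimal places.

n = 6, Σa = 226, Σb = 173, Σa² = 8620, Σb² = 5027, Σab = 6461
nΣab − ΣaΣb = 38766 − 39098 = -332
nΣa² − (Σa)² = 51720 − 51076 = 644; nΣb² − (Σb)² = 30162 − 29929 = 233
r = -332 / √(644 × 233) = -332 / 387.3655 ≈ -0.857

-0.857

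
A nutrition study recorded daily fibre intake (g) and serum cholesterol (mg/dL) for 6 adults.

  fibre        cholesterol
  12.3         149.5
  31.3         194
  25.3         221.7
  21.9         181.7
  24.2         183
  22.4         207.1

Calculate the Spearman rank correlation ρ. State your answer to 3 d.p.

Rank fibre: 1, 6, 5, 2, 4, 3
Rank cholesterol: 1, 4, 6, 2, 3, 5
d = rank(fibre) − rank(cholesterol): 0, 2, -1, 0, 1, -2; Σd² = 10
ρ = 1 − 6Σd² / [n(n²−1)] = 1 − 6×10 / (6×35) = 1 − 60/210 ≈ 0.714

0.714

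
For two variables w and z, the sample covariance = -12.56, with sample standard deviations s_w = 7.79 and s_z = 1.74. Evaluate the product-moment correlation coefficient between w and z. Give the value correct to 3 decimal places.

r = Cov(w,z) / (s_w · s_z) = -12.56 / (7.79 × 1.74)
  = -12.56 / 13.5546 ≈ -0.927

-0.927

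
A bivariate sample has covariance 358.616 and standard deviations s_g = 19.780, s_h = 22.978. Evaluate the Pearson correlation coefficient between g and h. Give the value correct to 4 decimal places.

r = Cov(g,h) / (s_g · s_h) = 358.616 / (19.780 × 22.978)
  = 358.616 / 454.5048 ≈ 0.7890

0.7890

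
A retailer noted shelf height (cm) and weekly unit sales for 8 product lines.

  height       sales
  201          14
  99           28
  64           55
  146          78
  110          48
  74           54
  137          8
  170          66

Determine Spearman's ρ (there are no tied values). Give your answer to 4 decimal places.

-0.0714

Rank height: 8, 3, 1, 6, 4, 2, 5, 7
Rank sales: 2, 3, 6, 8, 4, 5, 1, 7
d = rank(height) − rank(sales): 6, 0, -5, -2, 0, -3, 4, 0; Σd² = 90
ρ = 1 − 6Σd² / [n(n²−1)] = 1 − 6×90 / (8×63) = 1 − 540/504 ≈ -0.0714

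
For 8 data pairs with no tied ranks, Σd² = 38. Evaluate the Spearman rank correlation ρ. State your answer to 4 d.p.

ρ = 1 − 6Σd² / [n(n²−1)] = 1 − 6×38 / (8×63)
  = 1 − 228/504 = 1 − 0.45238 ≈ 0.5476

0.5476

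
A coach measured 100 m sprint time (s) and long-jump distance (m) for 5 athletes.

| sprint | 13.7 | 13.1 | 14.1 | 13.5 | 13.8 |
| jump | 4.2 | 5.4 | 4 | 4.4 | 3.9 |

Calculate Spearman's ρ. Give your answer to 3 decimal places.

-0.900

Rank sprint: 3, 1, 5, 2, 4
Rank jump: 3, 5, 2, 4, 1
d = rank(sprint) − rank(jump): 0, -4, 3, -2, 3; Σd² = 38
ρ = 1 − 6Σd² / [n(n²−1)] = 1 − 6×38 / (5×24) = 1 − 228/120 ≈ -0.900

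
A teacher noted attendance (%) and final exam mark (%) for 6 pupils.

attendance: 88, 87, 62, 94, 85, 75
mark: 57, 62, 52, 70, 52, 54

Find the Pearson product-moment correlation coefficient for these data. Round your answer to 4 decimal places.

0.7087

n = 6, Σx = 491, Σy = 347, Σx² = 40843, Σy² = 20317, Σxy = 28684
nΣxy − ΣxΣy = 172104 − 170377 = 1727
nΣx² − (Σx)² = 245058 − 241081 = 3977; nΣy² − (Σy)² = 121902 − 120409 = 1493
r = 1727 / √(3977 × 1493) = 1727 / 2436.7316 ≈ 0.7087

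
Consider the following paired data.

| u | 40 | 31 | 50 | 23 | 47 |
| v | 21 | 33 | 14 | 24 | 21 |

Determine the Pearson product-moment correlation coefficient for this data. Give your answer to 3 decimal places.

-0.696

n = 5, Σu = 191, Σv = 113, Σu² = 7799, Σv² = 2743, Σuv = 4102
nΣuv − ΣuΣv = 20510 − 21583 = -1073
nΣu² − (Σu)² = 38995 − 36481 = 2514; nΣv² − (Σv)² = 13715 − 12769 = 946
r = -1073 / √(2514 × 946) = -1073 / 1542.1556 ≈ -0.696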